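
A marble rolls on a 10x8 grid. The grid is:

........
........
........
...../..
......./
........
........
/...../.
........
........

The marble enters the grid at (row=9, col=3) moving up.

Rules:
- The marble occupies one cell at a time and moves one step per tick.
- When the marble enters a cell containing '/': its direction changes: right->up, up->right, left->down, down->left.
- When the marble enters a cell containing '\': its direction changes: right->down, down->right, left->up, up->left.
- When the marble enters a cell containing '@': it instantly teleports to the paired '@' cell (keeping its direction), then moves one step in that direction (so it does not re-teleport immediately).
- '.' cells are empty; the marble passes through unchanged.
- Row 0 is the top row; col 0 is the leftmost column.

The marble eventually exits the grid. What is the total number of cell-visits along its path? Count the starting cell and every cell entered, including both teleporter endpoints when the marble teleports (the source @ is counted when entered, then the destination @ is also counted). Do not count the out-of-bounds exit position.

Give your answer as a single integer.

Step 1: enter (9,3), '.' pass, move up to (8,3)
Step 2: enter (8,3), '.' pass, move up to (7,3)
Step 3: enter (7,3), '.' pass, move up to (6,3)
Step 4: enter (6,3), '.' pass, move up to (5,3)
Step 5: enter (5,3), '.' pass, move up to (4,3)
Step 6: enter (4,3), '.' pass, move up to (3,3)
Step 7: enter (3,3), '.' pass, move up to (2,3)
Step 8: enter (2,3), '.' pass, move up to (1,3)
Step 9: enter (1,3), '.' pass, move up to (0,3)
Step 10: enter (0,3), '.' pass, move up to (-1,3)
Step 11: at (-1,3) — EXIT via top edge, pos 3
Path length (cell visits): 10

Answer: 10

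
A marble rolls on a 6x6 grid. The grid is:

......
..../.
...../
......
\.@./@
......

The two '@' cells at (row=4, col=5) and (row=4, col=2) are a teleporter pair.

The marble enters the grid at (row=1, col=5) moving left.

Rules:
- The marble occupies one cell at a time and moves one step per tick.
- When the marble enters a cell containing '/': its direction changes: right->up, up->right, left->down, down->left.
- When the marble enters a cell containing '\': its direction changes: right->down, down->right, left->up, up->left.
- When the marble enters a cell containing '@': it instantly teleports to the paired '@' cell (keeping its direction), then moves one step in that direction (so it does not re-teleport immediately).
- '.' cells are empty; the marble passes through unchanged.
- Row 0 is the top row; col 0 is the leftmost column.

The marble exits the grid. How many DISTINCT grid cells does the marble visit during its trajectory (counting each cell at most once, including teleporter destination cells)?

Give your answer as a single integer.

Step 1: enter (1,5), '.' pass, move left to (1,4)
Step 2: enter (1,4), '/' deflects left->down, move down to (2,4)
Step 3: enter (2,4), '.' pass, move down to (3,4)
Step 4: enter (3,4), '.' pass, move down to (4,4)
Step 5: enter (4,4), '/' deflects down->left, move left to (4,3)
Step 6: enter (4,3), '.' pass, move left to (4,2)
Step 7: enter (4,2), '@' teleport (4,2)->(4,5), also enter (4,5), move left to (4,4)
Step 8: enter (4,4), '/' deflects left->down, move down to (5,4)
Step 9: enter (5,4), '.' pass, move down to (6,4)
Step 10: at (6,4) — EXIT via bottom edge, pos 4
Distinct cells visited: 9 (path length 10)

Answer: 9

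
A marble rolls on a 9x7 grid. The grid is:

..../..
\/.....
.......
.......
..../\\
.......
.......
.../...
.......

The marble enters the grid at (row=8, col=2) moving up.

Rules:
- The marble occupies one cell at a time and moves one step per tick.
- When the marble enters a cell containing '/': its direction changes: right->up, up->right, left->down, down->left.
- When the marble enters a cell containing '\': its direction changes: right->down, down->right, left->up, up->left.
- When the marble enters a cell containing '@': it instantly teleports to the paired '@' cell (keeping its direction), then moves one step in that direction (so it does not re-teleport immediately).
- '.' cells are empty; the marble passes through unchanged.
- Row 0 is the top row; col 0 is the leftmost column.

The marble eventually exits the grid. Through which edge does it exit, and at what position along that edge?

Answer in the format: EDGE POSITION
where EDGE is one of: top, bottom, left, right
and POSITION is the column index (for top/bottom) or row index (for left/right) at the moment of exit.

Answer: top 2

Derivation:
Step 1: enter (8,2), '.' pass, move up to (7,2)
Step 2: enter (7,2), '.' pass, move up to (6,2)
Step 3: enter (6,2), '.' pass, move up to (5,2)
Step 4: enter (5,2), '.' pass, move up to (4,2)
Step 5: enter (4,2), '.' pass, move up to (3,2)
Step 6: enter (3,2), '.' pass, move up to (2,2)
Step 7: enter (2,2), '.' pass, move up to (1,2)
Step 8: enter (1,2), '.' pass, move up to (0,2)
Step 9: enter (0,2), '.' pass, move up to (-1,2)
Step 10: at (-1,2) — EXIT via top edge, pos 2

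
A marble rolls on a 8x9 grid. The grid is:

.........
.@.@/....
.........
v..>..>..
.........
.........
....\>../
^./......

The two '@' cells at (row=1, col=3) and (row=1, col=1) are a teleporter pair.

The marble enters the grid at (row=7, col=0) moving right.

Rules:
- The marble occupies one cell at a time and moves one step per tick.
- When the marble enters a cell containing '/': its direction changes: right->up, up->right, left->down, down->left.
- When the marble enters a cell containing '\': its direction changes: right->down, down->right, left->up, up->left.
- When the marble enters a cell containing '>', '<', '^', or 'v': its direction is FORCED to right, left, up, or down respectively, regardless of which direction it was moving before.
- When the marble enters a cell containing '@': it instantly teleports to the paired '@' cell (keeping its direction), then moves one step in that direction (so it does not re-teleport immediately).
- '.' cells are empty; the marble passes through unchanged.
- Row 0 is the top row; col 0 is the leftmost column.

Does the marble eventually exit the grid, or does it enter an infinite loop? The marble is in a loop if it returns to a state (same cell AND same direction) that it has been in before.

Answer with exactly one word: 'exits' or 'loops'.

Answer: loops

Derivation:
Step 1: enter (7,0), '^' forces right->up, move up to (6,0)
Step 2: enter (6,0), '.' pass, move up to (5,0)
Step 3: enter (5,0), '.' pass, move up to (4,0)
Step 4: enter (4,0), '.' pass, move up to (3,0)
Step 5: enter (3,0), 'v' forces up->down, move down to (4,0)
Step 6: enter (4,0), '.' pass, move down to (5,0)
Step 7: enter (5,0), '.' pass, move down to (6,0)
Step 8: enter (6,0), '.' pass, move down to (7,0)
Step 9: enter (7,0), '^' forces down->up, move up to (6,0)
Step 10: at (6,0) dir=up — LOOP DETECTED (seen before)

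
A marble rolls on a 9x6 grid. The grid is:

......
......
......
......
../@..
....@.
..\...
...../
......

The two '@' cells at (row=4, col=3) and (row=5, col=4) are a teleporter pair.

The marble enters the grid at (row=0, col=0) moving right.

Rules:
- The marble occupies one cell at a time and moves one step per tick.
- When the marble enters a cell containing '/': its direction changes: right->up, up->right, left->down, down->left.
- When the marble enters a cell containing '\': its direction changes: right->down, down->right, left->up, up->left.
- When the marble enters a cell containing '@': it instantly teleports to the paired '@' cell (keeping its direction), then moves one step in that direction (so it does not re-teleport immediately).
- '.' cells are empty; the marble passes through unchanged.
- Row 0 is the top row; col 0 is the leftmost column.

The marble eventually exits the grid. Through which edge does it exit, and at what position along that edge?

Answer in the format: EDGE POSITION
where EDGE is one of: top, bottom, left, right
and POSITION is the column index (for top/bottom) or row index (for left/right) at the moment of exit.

Step 1: enter (0,0), '.' pass, move right to (0,1)
Step 2: enter (0,1), '.' pass, move right to (0,2)
Step 3: enter (0,2), '.' pass, move right to (0,3)
Step 4: enter (0,3), '.' pass, move right to (0,4)
Step 5: enter (0,4), '.' pass, move right to (0,5)
Step 6: enter (0,5), '.' pass, move right to (0,6)
Step 7: at (0,6) — EXIT via right edge, pos 0

Answer: right 0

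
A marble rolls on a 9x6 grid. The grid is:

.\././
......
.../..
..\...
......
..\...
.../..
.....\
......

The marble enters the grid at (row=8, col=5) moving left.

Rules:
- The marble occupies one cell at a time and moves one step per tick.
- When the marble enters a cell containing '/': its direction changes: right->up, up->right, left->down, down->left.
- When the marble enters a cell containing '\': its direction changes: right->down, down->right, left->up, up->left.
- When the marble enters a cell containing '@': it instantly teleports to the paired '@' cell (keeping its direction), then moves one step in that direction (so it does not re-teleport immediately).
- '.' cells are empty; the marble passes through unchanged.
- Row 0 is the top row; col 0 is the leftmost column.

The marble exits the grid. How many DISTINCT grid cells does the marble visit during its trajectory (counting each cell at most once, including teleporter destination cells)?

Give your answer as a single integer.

Step 1: enter (8,5), '.' pass, move left to (8,4)
Step 2: enter (8,4), '.' pass, move left to (8,3)
Step 3: enter (8,3), '.' pass, move left to (8,2)
Step 4: enter (8,2), '.' pass, move left to (8,1)
Step 5: enter (8,1), '.' pass, move left to (8,0)
Step 6: enter (8,0), '.' pass, move left to (8,-1)
Step 7: at (8,-1) — EXIT via left edge, pos 8
Distinct cells visited: 6 (path length 6)

Answer: 6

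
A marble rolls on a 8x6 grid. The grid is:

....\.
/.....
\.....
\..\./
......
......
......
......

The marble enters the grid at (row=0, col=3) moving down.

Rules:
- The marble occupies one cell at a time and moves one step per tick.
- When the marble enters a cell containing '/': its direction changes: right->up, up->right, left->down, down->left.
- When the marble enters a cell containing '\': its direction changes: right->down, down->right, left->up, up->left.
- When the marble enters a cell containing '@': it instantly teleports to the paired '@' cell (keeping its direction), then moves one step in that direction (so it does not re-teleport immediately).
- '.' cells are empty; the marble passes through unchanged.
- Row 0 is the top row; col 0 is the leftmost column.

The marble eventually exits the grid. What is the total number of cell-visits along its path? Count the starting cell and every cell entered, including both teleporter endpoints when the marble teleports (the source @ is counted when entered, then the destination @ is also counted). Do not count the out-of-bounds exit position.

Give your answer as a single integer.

Step 1: enter (0,3), '.' pass, move down to (1,3)
Step 2: enter (1,3), '.' pass, move down to (2,3)
Step 3: enter (2,3), '.' pass, move down to (3,3)
Step 4: enter (3,3), '\' deflects down->right, move right to (3,4)
Step 5: enter (3,4), '.' pass, move right to (3,5)
Step 6: enter (3,5), '/' deflects right->up, move up to (2,5)
Step 7: enter (2,5), '.' pass, move up to (1,5)
Step 8: enter (1,5), '.' pass, move up to (0,5)
Step 9: enter (0,5), '.' pass, move up to (-1,5)
Step 10: at (-1,5) — EXIT via top edge, pos 5
Path length (cell visits): 9

Answer: 9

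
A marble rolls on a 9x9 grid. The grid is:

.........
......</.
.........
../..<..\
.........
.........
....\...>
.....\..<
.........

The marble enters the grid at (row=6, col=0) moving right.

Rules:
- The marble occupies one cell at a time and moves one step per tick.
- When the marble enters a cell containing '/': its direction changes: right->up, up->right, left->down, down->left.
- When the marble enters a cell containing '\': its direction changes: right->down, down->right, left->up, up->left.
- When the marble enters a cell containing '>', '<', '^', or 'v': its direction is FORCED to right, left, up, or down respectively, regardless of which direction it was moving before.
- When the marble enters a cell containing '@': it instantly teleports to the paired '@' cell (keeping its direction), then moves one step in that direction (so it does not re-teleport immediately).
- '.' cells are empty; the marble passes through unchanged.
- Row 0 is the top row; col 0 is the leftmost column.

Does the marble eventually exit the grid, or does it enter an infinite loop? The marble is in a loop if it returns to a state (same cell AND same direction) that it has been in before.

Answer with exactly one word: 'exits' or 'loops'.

Step 1: enter (6,0), '.' pass, move right to (6,1)
Step 2: enter (6,1), '.' pass, move right to (6,2)
Step 3: enter (6,2), '.' pass, move right to (6,3)
Step 4: enter (6,3), '.' pass, move right to (6,4)
Step 5: enter (6,4), '\' deflects right->down, move down to (7,4)
Step 6: enter (7,4), '.' pass, move down to (8,4)
Step 7: enter (8,4), '.' pass, move down to (9,4)
Step 8: at (9,4) — EXIT via bottom edge, pos 4

Answer: exits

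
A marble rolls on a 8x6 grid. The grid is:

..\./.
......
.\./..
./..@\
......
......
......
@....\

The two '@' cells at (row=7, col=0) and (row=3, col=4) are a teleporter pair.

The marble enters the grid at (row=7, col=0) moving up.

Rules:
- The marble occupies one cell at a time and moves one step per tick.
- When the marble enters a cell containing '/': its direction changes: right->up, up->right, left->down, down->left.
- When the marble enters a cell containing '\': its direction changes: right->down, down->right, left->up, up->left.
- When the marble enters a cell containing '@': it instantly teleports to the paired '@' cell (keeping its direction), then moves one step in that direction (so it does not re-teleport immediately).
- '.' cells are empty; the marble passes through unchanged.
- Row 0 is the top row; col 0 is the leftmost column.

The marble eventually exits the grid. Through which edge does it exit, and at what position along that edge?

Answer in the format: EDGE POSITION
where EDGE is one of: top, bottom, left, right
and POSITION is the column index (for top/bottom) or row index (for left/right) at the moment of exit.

Step 1: enter (7,0), '@' teleport (7,0)->(3,4), also enter (3,4), move up to (2,4)
Step 2: enter (2,4), '.' pass, move up to (1,4)
Step 3: enter (1,4), '.' pass, move up to (0,4)
Step 4: enter (0,4), '/' deflects up->right, move right to (0,5)
Step 5: enter (0,5), '.' pass, move right to (0,6)
Step 6: at (0,6) — EXIT via right edge, pos 0

Answer: right 0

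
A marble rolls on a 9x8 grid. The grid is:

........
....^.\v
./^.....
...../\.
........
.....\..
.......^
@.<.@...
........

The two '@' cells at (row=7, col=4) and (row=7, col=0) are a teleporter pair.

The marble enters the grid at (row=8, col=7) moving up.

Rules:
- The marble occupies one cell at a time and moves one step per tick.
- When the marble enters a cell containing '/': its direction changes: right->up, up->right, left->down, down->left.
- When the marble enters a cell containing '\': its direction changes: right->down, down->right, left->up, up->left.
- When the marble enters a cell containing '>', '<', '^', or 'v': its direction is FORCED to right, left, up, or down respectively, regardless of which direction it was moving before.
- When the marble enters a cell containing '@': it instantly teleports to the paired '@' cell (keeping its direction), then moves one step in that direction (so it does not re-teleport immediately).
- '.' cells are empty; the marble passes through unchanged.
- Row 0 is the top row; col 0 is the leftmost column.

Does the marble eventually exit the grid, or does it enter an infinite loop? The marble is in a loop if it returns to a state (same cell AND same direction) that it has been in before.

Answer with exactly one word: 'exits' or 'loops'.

Answer: loops

Derivation:
Step 1: enter (8,7), '.' pass, move up to (7,7)
Step 2: enter (7,7), '.' pass, move up to (6,7)
Step 3: enter (6,7), '^' forces up->up, move up to (5,7)
Step 4: enter (5,7), '.' pass, move up to (4,7)
Step 5: enter (4,7), '.' pass, move up to (3,7)
Step 6: enter (3,7), '.' pass, move up to (2,7)
Step 7: enter (2,7), '.' pass, move up to (1,7)
Step 8: enter (1,7), 'v' forces up->down, move down to (2,7)
Step 9: enter (2,7), '.' pass, move down to (3,7)
Step 10: enter (3,7), '.' pass, move down to (4,7)
Step 11: enter (4,7), '.' pass, move down to (5,7)
Step 12: enter (5,7), '.' pass, move down to (6,7)
Step 13: enter (6,7), '^' forces down->up, move up to (5,7)
Step 14: at (5,7) dir=up — LOOP DETECTED (seen before)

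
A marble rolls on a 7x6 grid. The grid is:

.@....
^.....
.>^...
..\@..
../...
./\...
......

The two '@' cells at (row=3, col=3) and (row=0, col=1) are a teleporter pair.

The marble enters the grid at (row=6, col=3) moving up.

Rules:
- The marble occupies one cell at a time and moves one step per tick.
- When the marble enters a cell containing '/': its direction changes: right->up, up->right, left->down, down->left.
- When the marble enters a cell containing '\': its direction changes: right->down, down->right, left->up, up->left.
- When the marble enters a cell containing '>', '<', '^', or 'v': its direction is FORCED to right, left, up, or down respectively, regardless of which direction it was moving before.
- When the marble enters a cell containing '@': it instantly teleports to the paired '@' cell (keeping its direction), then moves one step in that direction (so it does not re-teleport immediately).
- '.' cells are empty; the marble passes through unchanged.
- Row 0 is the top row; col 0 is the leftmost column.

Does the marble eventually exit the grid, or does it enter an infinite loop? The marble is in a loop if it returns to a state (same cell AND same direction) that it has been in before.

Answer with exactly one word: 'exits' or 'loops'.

Step 1: enter (6,3), '.' pass, move up to (5,3)
Step 2: enter (5,3), '.' pass, move up to (4,3)
Step 3: enter (4,3), '.' pass, move up to (3,3)
Step 4: enter (3,3), '@' teleport (3,3)->(0,1), also enter (0,1), move up to (-1,1)
Step 5: at (-1,1) — EXIT via top edge, pos 1

Answer: exits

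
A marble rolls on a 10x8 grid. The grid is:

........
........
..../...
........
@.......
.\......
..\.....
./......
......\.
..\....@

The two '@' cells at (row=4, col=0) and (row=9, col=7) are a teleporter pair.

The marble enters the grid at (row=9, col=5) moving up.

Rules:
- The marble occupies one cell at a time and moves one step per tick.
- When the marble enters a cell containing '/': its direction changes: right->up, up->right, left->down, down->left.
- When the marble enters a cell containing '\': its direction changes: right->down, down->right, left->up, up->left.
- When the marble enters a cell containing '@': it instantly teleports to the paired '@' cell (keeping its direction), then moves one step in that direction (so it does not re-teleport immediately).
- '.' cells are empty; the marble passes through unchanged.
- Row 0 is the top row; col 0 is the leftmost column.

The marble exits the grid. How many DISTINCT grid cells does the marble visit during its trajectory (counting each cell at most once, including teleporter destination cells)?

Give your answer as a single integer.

Answer: 10

Derivation:
Step 1: enter (9,5), '.' pass, move up to (8,5)
Step 2: enter (8,5), '.' pass, move up to (7,5)
Step 3: enter (7,5), '.' pass, move up to (6,5)
Step 4: enter (6,5), '.' pass, move up to (5,5)
Step 5: enter (5,5), '.' pass, move up to (4,5)
Step 6: enter (4,5), '.' pass, move up to (3,5)
Step 7: enter (3,5), '.' pass, move up to (2,5)
Step 8: enter (2,5), '.' pass, move up to (1,5)
Step 9: enter (1,5), '.' pass, move up to (0,5)
Step 10: enter (0,5), '.' pass, move up to (-1,5)
Step 11: at (-1,5) — EXIT via top edge, pos 5
Distinct cells visited: 10 (path length 10)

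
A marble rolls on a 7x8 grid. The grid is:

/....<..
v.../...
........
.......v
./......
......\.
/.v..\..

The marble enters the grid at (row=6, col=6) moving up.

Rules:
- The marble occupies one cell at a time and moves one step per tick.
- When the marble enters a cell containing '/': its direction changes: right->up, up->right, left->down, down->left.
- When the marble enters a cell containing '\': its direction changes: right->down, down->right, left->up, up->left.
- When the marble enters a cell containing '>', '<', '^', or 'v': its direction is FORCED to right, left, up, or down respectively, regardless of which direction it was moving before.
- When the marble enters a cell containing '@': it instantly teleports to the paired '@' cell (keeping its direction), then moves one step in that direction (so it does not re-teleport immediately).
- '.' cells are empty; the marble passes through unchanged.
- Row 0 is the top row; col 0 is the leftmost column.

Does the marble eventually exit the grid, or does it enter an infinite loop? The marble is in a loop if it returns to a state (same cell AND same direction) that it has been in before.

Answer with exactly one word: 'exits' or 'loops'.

Step 1: enter (6,6), '.' pass, move up to (5,6)
Step 2: enter (5,6), '\' deflects up->left, move left to (5,5)
Step 3: enter (5,5), '.' pass, move left to (5,4)
Step 4: enter (5,4), '.' pass, move left to (5,3)
Step 5: enter (5,3), '.' pass, move left to (5,2)
Step 6: enter (5,2), '.' pass, move left to (5,1)
Step 7: enter (5,1), '.' pass, move left to (5,0)
Step 8: enter (5,0), '.' pass, move left to (5,-1)
Step 9: at (5,-1) — EXIT via left edge, pos 5

Answer: exits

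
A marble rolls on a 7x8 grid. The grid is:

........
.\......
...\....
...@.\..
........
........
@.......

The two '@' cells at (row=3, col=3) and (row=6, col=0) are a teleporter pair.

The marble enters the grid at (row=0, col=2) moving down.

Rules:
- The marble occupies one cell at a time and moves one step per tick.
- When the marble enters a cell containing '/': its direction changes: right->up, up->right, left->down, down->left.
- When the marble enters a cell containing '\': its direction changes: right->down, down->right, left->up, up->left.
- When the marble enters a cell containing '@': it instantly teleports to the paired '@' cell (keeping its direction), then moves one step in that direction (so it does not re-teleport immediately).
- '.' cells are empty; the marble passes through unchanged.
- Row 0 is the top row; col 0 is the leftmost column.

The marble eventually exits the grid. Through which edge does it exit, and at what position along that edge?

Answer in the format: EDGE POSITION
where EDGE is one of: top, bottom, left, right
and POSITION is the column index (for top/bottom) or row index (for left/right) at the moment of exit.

Step 1: enter (0,2), '.' pass, move down to (1,2)
Step 2: enter (1,2), '.' pass, move down to (2,2)
Step 3: enter (2,2), '.' pass, move down to (3,2)
Step 4: enter (3,2), '.' pass, move down to (4,2)
Step 5: enter (4,2), '.' pass, move down to (5,2)
Step 6: enter (5,2), '.' pass, move down to (6,2)
Step 7: enter (6,2), '.' pass, move down to (7,2)
Step 8: at (7,2) — EXIT via bottom edge, pos 2

Answer: bottom 2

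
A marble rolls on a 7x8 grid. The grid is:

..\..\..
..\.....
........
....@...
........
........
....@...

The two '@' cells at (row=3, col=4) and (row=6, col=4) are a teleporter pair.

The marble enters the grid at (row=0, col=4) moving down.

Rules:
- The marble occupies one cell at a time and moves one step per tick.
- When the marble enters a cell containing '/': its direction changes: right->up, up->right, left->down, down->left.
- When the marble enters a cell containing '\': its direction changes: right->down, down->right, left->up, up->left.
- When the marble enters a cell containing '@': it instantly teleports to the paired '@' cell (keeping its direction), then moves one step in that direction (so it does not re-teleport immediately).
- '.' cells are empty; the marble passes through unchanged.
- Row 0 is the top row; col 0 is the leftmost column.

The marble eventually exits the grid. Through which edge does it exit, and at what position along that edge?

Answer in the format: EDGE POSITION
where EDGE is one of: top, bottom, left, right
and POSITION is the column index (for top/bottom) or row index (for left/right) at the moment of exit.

Step 1: enter (0,4), '.' pass, move down to (1,4)
Step 2: enter (1,4), '.' pass, move down to (2,4)
Step 3: enter (2,4), '.' pass, move down to (3,4)
Step 4: enter (3,4), '@' teleport (3,4)->(6,4), also enter (6,4), move down to (7,4)
Step 5: at (7,4) — EXIT via bottom edge, pos 4

Answer: bottom 4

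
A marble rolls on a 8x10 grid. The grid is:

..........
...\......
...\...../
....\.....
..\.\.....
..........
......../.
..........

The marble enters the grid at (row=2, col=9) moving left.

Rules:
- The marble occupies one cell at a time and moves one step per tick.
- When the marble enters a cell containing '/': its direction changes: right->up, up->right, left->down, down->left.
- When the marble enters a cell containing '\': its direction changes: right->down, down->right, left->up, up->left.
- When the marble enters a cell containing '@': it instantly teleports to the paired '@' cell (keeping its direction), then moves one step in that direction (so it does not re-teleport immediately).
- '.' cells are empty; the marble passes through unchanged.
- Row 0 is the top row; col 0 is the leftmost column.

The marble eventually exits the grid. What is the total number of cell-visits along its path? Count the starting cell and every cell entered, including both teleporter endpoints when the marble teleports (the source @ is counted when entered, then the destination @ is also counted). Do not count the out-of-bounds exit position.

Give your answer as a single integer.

Answer: 6

Derivation:
Step 1: enter (2,9), '/' deflects left->down, move down to (3,9)
Step 2: enter (3,9), '.' pass, move down to (4,9)
Step 3: enter (4,9), '.' pass, move down to (5,9)
Step 4: enter (5,9), '.' pass, move down to (6,9)
Step 5: enter (6,9), '.' pass, move down to (7,9)
Step 6: enter (7,9), '.' pass, move down to (8,9)
Step 7: at (8,9) — EXIT via bottom edge, pos 9
Path length (cell visits): 6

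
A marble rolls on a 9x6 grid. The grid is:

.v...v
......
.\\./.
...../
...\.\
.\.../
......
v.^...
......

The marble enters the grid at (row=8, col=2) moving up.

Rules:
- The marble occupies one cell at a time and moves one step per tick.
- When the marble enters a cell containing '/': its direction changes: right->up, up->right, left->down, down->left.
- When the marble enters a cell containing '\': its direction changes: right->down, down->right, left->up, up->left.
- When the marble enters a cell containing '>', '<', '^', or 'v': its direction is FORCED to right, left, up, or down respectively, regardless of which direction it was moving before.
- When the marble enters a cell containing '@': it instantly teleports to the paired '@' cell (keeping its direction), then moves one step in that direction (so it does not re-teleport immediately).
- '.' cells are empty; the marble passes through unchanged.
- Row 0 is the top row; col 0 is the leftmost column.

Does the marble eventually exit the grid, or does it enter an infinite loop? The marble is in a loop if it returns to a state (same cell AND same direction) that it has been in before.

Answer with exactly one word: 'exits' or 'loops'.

Step 1: enter (8,2), '.' pass, move up to (7,2)
Step 2: enter (7,2), '^' forces up->up, move up to (6,2)
Step 3: enter (6,2), '.' pass, move up to (5,2)
Step 4: enter (5,2), '.' pass, move up to (4,2)
Step 5: enter (4,2), '.' pass, move up to (3,2)
Step 6: enter (3,2), '.' pass, move up to (2,2)
Step 7: enter (2,2), '\' deflects up->left, move left to (2,1)
Step 8: enter (2,1), '\' deflects left->up, move up to (1,1)
Step 9: enter (1,1), '.' pass, move up to (0,1)
Step 10: enter (0,1), 'v' forces up->down, move down to (1,1)
Step 11: enter (1,1), '.' pass, move down to (2,1)
Step 12: enter (2,1), '\' deflects down->right, move right to (2,2)
Step 13: enter (2,2), '\' deflects right->down, move down to (3,2)
Step 14: enter (3,2), '.' pass, move down to (4,2)
Step 15: enter (4,2), '.' pass, move down to (5,2)
Step 16: enter (5,2), '.' pass, move down to (6,2)
Step 17: enter (6,2), '.' pass, move down to (7,2)
Step 18: enter (7,2), '^' forces down->up, move up to (6,2)
Step 19: at (6,2) dir=up — LOOP DETECTED (seen before)

Answer: loops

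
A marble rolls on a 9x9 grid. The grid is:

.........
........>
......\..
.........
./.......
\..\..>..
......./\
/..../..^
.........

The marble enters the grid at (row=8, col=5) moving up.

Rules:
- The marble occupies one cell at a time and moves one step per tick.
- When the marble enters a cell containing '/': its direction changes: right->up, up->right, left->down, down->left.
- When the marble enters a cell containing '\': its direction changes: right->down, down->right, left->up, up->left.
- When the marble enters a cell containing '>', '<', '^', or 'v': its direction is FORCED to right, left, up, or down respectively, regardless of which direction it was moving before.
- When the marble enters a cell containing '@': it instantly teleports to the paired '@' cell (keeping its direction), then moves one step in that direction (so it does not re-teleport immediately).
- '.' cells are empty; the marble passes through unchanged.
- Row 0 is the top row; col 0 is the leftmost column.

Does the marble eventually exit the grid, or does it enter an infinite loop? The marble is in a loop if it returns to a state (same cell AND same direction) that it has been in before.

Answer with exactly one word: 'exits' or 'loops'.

Answer: exits

Derivation:
Step 1: enter (8,5), '.' pass, move up to (7,5)
Step 2: enter (7,5), '/' deflects up->right, move right to (7,6)
Step 3: enter (7,6), '.' pass, move right to (7,7)
Step 4: enter (7,7), '.' pass, move right to (7,8)
Step 5: enter (7,8), '^' forces right->up, move up to (6,8)
Step 6: enter (6,8), '\' deflects up->left, move left to (6,7)
Step 7: enter (6,7), '/' deflects left->down, move down to (7,7)
Step 8: enter (7,7), '.' pass, move down to (8,7)
Step 9: enter (8,7), '.' pass, move down to (9,7)
Step 10: at (9,7) — EXIT via bottom edge, pos 7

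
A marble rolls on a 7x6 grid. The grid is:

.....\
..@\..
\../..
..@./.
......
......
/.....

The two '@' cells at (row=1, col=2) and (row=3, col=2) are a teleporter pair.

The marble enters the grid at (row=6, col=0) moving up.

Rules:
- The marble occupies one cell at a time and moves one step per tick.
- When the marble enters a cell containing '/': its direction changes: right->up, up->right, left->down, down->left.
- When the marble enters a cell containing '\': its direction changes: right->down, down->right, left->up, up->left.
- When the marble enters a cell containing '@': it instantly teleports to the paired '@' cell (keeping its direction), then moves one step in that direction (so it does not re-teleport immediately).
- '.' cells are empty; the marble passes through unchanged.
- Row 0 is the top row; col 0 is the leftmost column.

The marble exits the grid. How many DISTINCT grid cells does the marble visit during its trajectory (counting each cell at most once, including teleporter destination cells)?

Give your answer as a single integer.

Answer: 6

Derivation:
Step 1: enter (6,0), '/' deflects up->right, move right to (6,1)
Step 2: enter (6,1), '.' pass, move right to (6,2)
Step 3: enter (6,2), '.' pass, move right to (6,3)
Step 4: enter (6,3), '.' pass, move right to (6,4)
Step 5: enter (6,4), '.' pass, move right to (6,5)
Step 6: enter (6,5), '.' pass, move right to (6,6)
Step 7: at (6,6) — EXIT via right edge, pos 6
Distinct cells visited: 6 (path length 6)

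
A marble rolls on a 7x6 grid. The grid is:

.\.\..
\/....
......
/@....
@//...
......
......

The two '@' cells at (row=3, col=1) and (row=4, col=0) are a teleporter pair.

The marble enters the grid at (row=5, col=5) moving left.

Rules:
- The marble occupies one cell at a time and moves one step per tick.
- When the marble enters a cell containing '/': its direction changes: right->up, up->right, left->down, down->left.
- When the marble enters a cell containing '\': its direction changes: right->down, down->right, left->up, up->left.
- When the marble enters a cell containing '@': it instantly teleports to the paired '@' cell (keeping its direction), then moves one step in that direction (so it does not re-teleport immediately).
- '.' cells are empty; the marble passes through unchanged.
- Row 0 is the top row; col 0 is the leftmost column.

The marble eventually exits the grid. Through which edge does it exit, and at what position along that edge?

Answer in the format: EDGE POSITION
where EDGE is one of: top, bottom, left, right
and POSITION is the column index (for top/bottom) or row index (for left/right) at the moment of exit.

Answer: left 5

Derivation:
Step 1: enter (5,5), '.' pass, move left to (5,4)
Step 2: enter (5,4), '.' pass, move left to (5,3)
Step 3: enter (5,3), '.' pass, move left to (5,2)
Step 4: enter (5,2), '.' pass, move left to (5,1)
Step 5: enter (5,1), '.' pass, move left to (5,0)
Step 6: enter (5,0), '.' pass, move left to (5,-1)
Step 7: at (5,-1) — EXIT via left edge, pos 5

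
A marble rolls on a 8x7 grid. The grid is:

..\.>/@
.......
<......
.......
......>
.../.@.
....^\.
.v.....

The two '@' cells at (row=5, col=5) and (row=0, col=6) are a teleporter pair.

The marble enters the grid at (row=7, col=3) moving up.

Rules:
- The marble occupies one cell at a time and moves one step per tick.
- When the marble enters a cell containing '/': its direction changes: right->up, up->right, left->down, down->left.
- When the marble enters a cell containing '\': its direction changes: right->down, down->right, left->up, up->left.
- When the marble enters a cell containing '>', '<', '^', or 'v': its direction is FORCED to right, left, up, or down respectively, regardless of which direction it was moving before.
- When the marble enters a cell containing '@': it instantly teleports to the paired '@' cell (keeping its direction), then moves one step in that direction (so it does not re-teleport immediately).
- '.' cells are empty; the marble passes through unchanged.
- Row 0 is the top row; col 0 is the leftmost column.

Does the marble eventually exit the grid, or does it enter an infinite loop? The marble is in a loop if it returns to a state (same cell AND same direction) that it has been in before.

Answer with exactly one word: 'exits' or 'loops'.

Step 1: enter (7,3), '.' pass, move up to (6,3)
Step 2: enter (6,3), '.' pass, move up to (5,3)
Step 3: enter (5,3), '/' deflects up->right, move right to (5,4)
Step 4: enter (5,4), '.' pass, move right to (5,5)
Step 5: enter (5,5), '@' teleport (5,5)->(0,6), also enter (0,6), move right to (0,7)
Step 6: at (0,7) — EXIT via right edge, pos 0

Answer: exits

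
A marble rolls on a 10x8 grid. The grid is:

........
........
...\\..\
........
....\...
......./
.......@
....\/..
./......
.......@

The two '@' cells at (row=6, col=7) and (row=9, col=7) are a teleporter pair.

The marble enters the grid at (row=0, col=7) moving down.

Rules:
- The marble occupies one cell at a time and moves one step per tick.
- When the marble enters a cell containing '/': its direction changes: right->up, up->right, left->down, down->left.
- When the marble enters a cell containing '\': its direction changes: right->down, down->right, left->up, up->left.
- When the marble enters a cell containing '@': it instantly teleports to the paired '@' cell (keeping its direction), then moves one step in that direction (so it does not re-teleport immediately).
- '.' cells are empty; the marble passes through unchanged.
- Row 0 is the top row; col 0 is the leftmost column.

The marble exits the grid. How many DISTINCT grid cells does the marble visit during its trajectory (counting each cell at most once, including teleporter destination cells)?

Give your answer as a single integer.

Answer: 3

Derivation:
Step 1: enter (0,7), '.' pass, move down to (1,7)
Step 2: enter (1,7), '.' pass, move down to (2,7)
Step 3: enter (2,7), '\' deflects down->right, move right to (2,8)
Step 4: at (2,8) — EXIT via right edge, pos 2
Distinct cells visited: 3 (path length 3)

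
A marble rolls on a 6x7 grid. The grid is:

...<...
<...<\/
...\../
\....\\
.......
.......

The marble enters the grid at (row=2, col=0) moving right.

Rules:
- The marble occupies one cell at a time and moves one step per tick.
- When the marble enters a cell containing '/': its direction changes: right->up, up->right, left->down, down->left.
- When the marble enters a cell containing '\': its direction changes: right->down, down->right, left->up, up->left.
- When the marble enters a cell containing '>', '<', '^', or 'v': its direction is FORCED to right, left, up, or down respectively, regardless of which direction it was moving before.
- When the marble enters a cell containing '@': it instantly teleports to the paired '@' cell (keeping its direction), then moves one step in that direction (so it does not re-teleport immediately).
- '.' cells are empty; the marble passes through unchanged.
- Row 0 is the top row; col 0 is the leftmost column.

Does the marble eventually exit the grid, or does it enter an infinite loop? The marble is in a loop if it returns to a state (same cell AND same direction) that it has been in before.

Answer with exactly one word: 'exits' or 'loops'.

Step 1: enter (2,0), '.' pass, move right to (2,1)
Step 2: enter (2,1), '.' pass, move right to (2,2)
Step 3: enter (2,2), '.' pass, move right to (2,3)
Step 4: enter (2,3), '\' deflects right->down, move down to (3,3)
Step 5: enter (3,3), '.' pass, move down to (4,3)
Step 6: enter (4,3), '.' pass, move down to (5,3)
Step 7: enter (5,3), '.' pass, move down to (6,3)
Step 8: at (6,3) — EXIT via bottom edge, pos 3

Answer: exits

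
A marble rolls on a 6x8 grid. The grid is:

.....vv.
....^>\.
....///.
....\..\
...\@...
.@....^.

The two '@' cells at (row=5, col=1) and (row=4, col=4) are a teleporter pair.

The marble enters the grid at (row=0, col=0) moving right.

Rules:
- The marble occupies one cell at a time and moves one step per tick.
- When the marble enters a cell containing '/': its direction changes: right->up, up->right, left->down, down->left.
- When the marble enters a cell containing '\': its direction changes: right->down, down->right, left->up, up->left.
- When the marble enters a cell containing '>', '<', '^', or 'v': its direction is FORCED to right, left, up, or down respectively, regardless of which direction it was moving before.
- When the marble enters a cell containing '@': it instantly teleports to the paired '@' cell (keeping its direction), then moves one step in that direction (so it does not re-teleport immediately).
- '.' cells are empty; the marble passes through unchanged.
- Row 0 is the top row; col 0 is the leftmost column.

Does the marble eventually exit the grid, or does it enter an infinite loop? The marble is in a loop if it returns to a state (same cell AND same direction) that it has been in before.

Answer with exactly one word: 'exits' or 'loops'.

Step 1: enter (0,0), '.' pass, move right to (0,1)
Step 2: enter (0,1), '.' pass, move right to (0,2)
Step 3: enter (0,2), '.' pass, move right to (0,3)
Step 4: enter (0,3), '.' pass, move right to (0,4)
Step 5: enter (0,4), '.' pass, move right to (0,5)
Step 6: enter (0,5), 'v' forces right->down, move down to (1,5)
Step 7: enter (1,5), '>' forces down->right, move right to (1,6)
Step 8: enter (1,6), '\' deflects right->down, move down to (2,6)
Step 9: enter (2,6), '/' deflects down->left, move left to (2,5)
Step 10: enter (2,5), '/' deflects left->down, move down to (3,5)
Step 11: enter (3,5), '.' pass, move down to (4,5)
Step 12: enter (4,5), '.' pass, move down to (5,5)
Step 13: enter (5,5), '.' pass, move down to (6,5)
Step 14: at (6,5) — EXIT via bottom edge, pos 5

Answer: exits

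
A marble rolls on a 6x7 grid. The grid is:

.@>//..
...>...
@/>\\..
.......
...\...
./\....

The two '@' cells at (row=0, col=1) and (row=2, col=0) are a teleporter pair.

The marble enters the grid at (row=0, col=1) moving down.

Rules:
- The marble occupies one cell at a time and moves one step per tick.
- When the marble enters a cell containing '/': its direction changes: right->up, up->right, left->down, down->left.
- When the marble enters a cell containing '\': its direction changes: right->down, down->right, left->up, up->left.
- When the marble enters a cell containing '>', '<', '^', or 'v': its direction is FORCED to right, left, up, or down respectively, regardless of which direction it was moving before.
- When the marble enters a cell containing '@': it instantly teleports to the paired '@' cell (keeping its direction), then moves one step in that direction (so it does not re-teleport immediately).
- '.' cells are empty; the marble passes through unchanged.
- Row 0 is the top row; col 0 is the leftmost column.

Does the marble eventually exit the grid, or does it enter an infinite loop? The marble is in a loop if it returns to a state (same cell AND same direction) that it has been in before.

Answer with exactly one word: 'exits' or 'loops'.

Step 1: enter (0,1), '@' teleport (0,1)->(2,0), also enter (2,0), move down to (3,0)
Step 2: enter (3,0), '.' pass, move down to (4,0)
Step 3: enter (4,0), '.' pass, move down to (5,0)
Step 4: enter (5,0), '.' pass, move down to (6,0)
Step 5: at (6,0) — EXIT via bottom edge, pos 0

Answer: exits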